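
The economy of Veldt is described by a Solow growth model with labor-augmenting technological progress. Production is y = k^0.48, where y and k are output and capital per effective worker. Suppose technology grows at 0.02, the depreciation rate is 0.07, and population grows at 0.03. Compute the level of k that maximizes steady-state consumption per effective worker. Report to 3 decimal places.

n + g + δ = 0.03 + 0.02 + 0.07 = 0.12.
At the golden rule the marginal product of capital equals n+g+δ: 0.48·k^(0.48−1) = 0.12. Solving, k_gold = (0.48/0.12)^(1/0.52) ≈ 14.3816.

k_gold ≈ 14.382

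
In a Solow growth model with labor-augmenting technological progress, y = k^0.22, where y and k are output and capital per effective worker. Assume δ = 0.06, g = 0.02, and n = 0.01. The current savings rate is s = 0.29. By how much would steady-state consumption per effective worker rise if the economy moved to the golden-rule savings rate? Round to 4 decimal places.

Δc ≈ 0.0160

The effective depreciation rate is n + g + δ = 0.01 + 0.02 + 0.06 = 0.09.
Current steady state (s = 0.29): k* = (0.29/0.09)^(1/0.78) ≈ 4.4821, y* = 4.4821^0.22 ≈ 1.3910, c* = (1−0.29)·1.3910 ≈ 0.9876.
Setting f'(k) = n+g+δ gives 0.22·k^(0.22−1) = 0.09, hence k_gold = (0.22/0.09)^(1/0.78) ≈ 3.1453.
y_gold = 3.1453^0.22 ≈ 1.2867, c_gold = y_gold − 0.09·k_gold ≈ 1.0036.
Gain: Δc = 1.0036 − 0.9876 ≈ 0.0160.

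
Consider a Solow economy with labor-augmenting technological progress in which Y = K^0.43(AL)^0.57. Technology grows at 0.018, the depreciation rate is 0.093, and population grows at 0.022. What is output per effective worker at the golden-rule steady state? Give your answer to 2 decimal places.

Break-even investment rate: n + g + δ = 0.022 + 0.018 + 0.093 = 0.133.
At the golden rule the marginal product of capital equals n+g+δ: 0.43·k^(0.43−1) = 0.133. Solving, k_gold = (0.43/0.133)^(1/0.57) ≈ 7.8355.
Output: y_gold = k_gold^0.43 = 7.8355^0.43 ≈ 2.4235.

y_gold ≈ 2.42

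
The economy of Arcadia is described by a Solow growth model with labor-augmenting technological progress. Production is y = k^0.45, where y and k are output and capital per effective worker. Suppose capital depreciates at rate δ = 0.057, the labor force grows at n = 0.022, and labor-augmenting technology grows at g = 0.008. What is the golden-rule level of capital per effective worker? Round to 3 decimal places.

k_gold ≈ 19.844

Capital per effective worker breaks even when investment replaces (n + g + δ)·k; here n + g + δ = 0.087.
Maximizing c = f(k) − (n+g+δ)·k gives f'(k) = n+g+δ, i.e. 0.45·k^(0.45−1) = 0.087, so k_gold = (0.45/0.087)^(1/0.55) ≈ 19.8438.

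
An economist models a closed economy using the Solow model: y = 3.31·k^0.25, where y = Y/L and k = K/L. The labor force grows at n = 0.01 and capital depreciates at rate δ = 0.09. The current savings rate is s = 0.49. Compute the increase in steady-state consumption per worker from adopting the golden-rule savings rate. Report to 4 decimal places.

The effective depreciation rate is n + δ = 0.01 + 0.09 = 0.1.
Current steady state (s = 0.49): k* = (0.49·3.31/0.1)^(1/0.75) ≈ 41.0549, y* = 3.31·41.0549^0.25 ≈ 8.3786, c* = (1−0.49)·8.3786 ≈ 4.2731.
Setting f'(k) = n+δ gives 0.25·3.31·k^(0.25−1) = 0.1, hence k_gold = (0.25·3.31/0.1)^(1/0.75) ≈ 16.7375.
y_gold = 3.31·16.7375^0.25 ≈ 6.6950, c_gold = y_gold − 0.1·k_gold ≈ 5.0213.
Gain: Δc = 5.0213 − 4.2731 ≈ 0.7482.

Δc ≈ 0.7482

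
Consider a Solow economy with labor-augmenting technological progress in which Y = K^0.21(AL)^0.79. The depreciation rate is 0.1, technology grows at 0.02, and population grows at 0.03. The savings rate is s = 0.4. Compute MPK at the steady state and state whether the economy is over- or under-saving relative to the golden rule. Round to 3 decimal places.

Capital per effective worker breaks even when investment replaces (n + g + δ)·k; here n + g + δ = 0.15.
Steady-state k*: s·k^0.21 = 0.15·k gives k* = (0.4/0.15)^(1/0.79) ≈ 3.4610.
MPK = 0.21·3.4610^(-0.79) ≈ 0.0787.
MPK < n+g+δ = 0.15, so the economy is dynamically inefficient (over-saving).

over-saving; MPK ≈ 0.079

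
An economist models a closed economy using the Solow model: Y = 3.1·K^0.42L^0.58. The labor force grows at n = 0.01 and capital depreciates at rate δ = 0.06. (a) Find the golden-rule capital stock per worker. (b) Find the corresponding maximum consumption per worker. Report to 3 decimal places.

(a) k_gold ≈ 154.460; (b) c_gold ≈ 14.931

Capital per worker breaks even when investment replaces (n + δ)·k; here n + δ = 0.07.
At the golden rule the marginal product of capital equals n+δ: 0.42·3.1·k^(0.42−1) = 0.07. Solving, k_gold = (0.42·3.1/0.07)^(1/0.58) ≈ 154.4598.
y_gold = 3.1·154.4598^0.42 ≈ 25.7433; c_gold = y_gold − 0.07·k_gold ≈ 14.9311.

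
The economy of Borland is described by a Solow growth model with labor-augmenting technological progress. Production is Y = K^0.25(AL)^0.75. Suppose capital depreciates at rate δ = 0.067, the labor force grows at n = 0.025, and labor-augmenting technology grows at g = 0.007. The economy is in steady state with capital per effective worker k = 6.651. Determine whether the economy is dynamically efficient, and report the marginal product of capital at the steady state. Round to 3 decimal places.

Break-even investment rate: n + g + δ = 0.025 + 0.007 + 0.067 = 0.099.
MPK = 0.25·k^(0.25−1) = 0.25·6.651^(-0.75) ≈ 0.0604.
MPK < 0.099, so the economy is dynamically inefficient (over-saving).

dynamically inefficient; MPK ≈ 0.060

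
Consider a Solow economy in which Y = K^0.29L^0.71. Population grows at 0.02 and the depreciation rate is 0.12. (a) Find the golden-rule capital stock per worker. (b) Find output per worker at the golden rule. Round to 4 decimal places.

(a) k_gold ≈ 2.7890; (b) y_gold ≈ 1.3464

Capital per worker breaks even when investment replaces (n + δ)·k; here n + δ = 0.14.
Golden rule sets MPK = n+δ: 0.29·k^(0.29−1) = 0.14, so k_gold = (0.29/0.14)^(1/0.71) ≈ 2.7890.
y_gold = 2.7890^0.29 ≈ 1.3464.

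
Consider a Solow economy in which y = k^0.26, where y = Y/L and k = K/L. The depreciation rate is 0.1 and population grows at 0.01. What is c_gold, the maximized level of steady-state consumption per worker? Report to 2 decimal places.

c_gold ≈ 1.00

n + δ = 0.01 + 0.1 = 0.11.
At the golden rule the marginal product of capital equals n+δ: 0.26·k^(0.26−1) = 0.11. Solving, k_gold = (0.26/0.11)^(1/0.74) ≈ 3.1977.
y_gold = 3.1977^0.26 ≈ 1.3529.
c_gold = y_gold − (n+δ)·k_gold = 1.3529 − 0.11·3.1977 ≈ 1.0011.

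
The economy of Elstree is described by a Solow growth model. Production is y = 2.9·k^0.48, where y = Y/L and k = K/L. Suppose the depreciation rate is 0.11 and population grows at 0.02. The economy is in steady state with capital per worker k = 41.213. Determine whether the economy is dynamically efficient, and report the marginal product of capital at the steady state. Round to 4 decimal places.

dynamically efficient; MPK ≈ 0.2013

The effective depreciation rate is n + δ = 0.02 + 0.11 = 0.13.
MPK = 0.48·2.9·k^(0.48−1) = 0.48·2.9·41.213^(-0.52) ≈ 0.2013.
MPK > 0.13, so the economy is dynamically efficient (under-saving).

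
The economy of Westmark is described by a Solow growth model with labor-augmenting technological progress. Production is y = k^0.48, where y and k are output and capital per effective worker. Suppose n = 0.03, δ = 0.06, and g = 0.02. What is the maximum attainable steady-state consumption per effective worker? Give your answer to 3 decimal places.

c_gold ≈ 2.026

Break-even investment rate: n + g + δ = 0.03 + 0.02 + 0.06 = 0.11.
At the golden rule the marginal product of capital equals n+g+δ: 0.48·k^(0.48−1) = 0.11. Solving, k_gold = (0.48/0.11)^(1/0.52) ≈ 17.0011.
y_gold = 17.0011^0.48 ≈ 3.8961.
c_gold = y_gold − (n+g+δ)·k_gold = 3.8961 − 0.11·17.0011 ≈ 2.0260.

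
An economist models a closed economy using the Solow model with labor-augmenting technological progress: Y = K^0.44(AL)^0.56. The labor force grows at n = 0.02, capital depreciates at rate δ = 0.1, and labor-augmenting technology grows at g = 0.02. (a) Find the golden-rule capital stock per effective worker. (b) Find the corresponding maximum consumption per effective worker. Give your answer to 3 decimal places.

(a) k_gold ≈ 7.728; (b) c_gold ≈ 1.377

The effective depreciation rate is n + g + δ = 0.02 + 0.02 + 0.1 = 0.14.
Golden rule sets MPK = n+g+δ: 0.44·k^(0.44−1) = 0.14, so k_gold = (0.44/0.14)^(1/0.56) ≈ 7.7282.
y_gold = 7.7282^0.44 ≈ 2.4590; c_gold = y_gold − 0.14·k_gold ≈ 1.3770.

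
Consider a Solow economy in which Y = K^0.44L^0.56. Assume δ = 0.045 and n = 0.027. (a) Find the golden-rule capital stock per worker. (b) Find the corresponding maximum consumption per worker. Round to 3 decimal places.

Break-even investment rate: n + δ = 0.027 + 0.045 = 0.072.
At the golden rule the marginal product of capital equals n+δ: 0.44·k^(0.44−1) = 0.072. Solving, k_gold = (0.44/0.072)^(1/0.56) ≈ 25.3388.
y_gold = 25.3388^0.44 ≈ 4.1463; c_gold = y_gold − 0.072·k_gold ≈ 2.3220.

(a) k_gold ≈ 25.339; (b) c_gold ≈ 2.322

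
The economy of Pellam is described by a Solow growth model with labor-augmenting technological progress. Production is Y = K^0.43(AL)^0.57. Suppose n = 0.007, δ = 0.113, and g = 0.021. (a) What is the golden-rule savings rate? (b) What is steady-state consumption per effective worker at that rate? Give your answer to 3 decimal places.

Capital per effective worker breaks even when investment replaces (n + g + δ)·k; here n + g + δ = 0.141.
For Cobb-Douglas, s_gold equals capital's share: s_gold = 0.43.
Maximizing c = f(k) − (n+g+δ)·k gives f'(k) = n+g+δ, i.e. 0.43·k^(0.43−1) = 0.141, so k_gold = (0.43/0.141)^(1/0.57) ≈ 7.0723.
y_gold = 7.0723^0.43 ≈ 2.3191; c_gold = (1−0.43)·y_gold ≈ 1.3219.

(a) s_gold = 0.430; (b) c_gold ≈ 1.322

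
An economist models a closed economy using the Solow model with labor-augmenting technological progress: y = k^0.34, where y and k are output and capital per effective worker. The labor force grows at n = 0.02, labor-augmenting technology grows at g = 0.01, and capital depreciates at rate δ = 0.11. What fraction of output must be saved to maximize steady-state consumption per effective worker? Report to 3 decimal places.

The effective depreciation rate is n + g + δ = 0.02 + 0.01 + 0.11 = 0.14.
At the golden rule MPK = n+g+δ, and in any Cobb-Douglas steady state s = (n+g+δ)·k/y = MPK·k/y = capital's share 0.34.

s_gold = 0.340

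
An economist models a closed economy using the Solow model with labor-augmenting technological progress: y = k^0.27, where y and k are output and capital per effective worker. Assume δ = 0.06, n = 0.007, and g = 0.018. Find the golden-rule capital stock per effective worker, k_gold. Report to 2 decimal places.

k_gold ≈ 4.87

The effective depreciation rate is n + g + δ = 0.007 + 0.018 + 0.06 = 0.085.
Maximizing c = f(k) − (n+g+δ)·k gives f'(k) = n+g+δ, i.e. 0.27·k^(0.27−1) = 0.085, so k_gold = (0.27/0.085)^(1/0.73) ≈ 4.8707.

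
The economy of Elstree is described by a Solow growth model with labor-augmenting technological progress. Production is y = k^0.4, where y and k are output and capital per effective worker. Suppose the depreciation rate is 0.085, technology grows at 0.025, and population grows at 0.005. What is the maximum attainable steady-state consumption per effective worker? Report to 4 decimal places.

c_gold ≈ 1.3774

Capital per effective worker breaks even when investment replaces (n + g + δ)·k; here n + g + δ = 0.115.
Setting f'(k) = n+g+δ gives 0.4·k^(0.4−1) = 0.115, hence k_gold = (0.4/0.115)^(1/0.6) ≈ 7.9849.
y_gold = 7.9849^0.4 ≈ 2.2957.
c_gold = y_gold − (n+g+δ)·k_gold = 2.2957 − 0.115·7.9849 ≈ 1.3774.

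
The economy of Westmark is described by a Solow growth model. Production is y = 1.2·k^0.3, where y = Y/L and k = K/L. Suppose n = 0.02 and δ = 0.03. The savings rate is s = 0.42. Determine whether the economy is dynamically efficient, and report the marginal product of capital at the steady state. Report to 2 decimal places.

dynamically inefficient; MPK ≈ 0.04

n + δ = 0.02 + 0.03 = 0.05.
Steady-state k*: s·A·k^0.3 = 0.05·k gives k* = (0.42·1.2/0.05)^(1/0.7) ≈ 27.1341.
MPK = 0.3·1.2·27.1341^(-0.7) ≈ 0.0357.
MPK < n+δ = 0.05, so the economy is dynamically inefficient (over-saving).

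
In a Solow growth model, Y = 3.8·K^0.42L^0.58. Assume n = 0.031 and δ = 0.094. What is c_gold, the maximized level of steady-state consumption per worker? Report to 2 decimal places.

c_gold ≈ 13.94

Capital per worker breaks even when investment replaces (n + δ)·k; here n + δ = 0.125.
Golden rule sets MPK = n+δ: 0.42·3.8·k^(0.42−1) = 0.125, so k_gold = (0.42·3.8/0.125)^(1/0.58) ≈ 80.7437.
y_gold = 3.8·80.7437^0.42 ≈ 24.0308.
c_gold = y_gold − (n+δ)·k_gold = 24.0308 − 0.125·80.7437 ≈ 13.9379.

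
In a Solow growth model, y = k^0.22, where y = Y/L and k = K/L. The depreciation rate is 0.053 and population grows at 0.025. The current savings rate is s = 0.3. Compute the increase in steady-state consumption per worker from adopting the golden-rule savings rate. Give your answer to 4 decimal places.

Δc ≈ 0.0214

Break-even investment rate: n + δ = 0.025 + 0.053 = 0.078.
Current steady state (s = 0.3): k* = (0.3/0.078)^(1/0.78) ≈ 5.6239, y* = 5.6239^0.22 ≈ 1.4622, c* = (1−0.3)·1.4622 ≈ 1.0235.
Golden rule sets MPK = n+δ: 0.22·k^(0.22−1) = 0.078, so k_gold = (0.22/0.078)^(1/0.78) ≈ 3.7787.
y_gold = 3.7787^0.22 ≈ 1.3397, c_gold = y_gold − 0.078·k_gold ≈ 1.0450.
Gain: Δc = 1.0450 − 1.0235 ≈ 0.0214.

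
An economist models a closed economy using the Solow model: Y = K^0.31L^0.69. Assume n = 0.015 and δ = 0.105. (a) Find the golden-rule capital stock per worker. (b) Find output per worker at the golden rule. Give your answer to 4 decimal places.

n + δ = 0.015 + 0.105 = 0.12.
Golden rule sets MPK = n+δ: 0.31·k^(0.31−1) = 0.12, so k_gold = (0.31/0.12)^(1/0.69) ≈ 3.9570.
y_gold = 3.9570^0.31 ≈ 1.5317.

(a) k_gold ≈ 3.9570; (b) y_gold ≈ 1.5317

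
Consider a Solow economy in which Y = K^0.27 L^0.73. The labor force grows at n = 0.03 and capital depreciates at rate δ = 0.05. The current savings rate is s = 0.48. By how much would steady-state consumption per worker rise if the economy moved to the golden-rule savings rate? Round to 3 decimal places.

Δc ≈ 0.136

Capital per worker breaks even when investment replaces (n + δ)·k; here n + δ = 0.08.
Current steady state (s = 0.48): k* = (0.48/0.08)^(1/0.73) ≈ 11.6402, y* = 11.6402^0.27 ≈ 1.9400, c* = (1−0.48)·1.9400 ≈ 1.0088.
Setting f'(k) = n+δ gives 0.27·k^(0.27−1) = 0.08, hence k_gold = (0.27/0.08)^(1/0.73) ≈ 5.2925.
y_gold = 5.2925^0.27 ≈ 1.5682, c_gold = y_gold − 0.08·k_gold ≈ 1.1448.
Gain: Δc = 1.1448 − 1.0088 ≈ 0.1359.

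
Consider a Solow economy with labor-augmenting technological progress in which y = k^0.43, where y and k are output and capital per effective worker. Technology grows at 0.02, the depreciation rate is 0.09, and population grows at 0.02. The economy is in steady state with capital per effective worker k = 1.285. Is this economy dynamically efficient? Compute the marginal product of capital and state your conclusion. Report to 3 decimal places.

Break-even investment rate: n + g + δ = 0.02 + 0.02 + 0.09 = 0.13.
MPK = 0.43·k^(0.43−1) = 0.43·1.285^(-0.57) ≈ 0.3727.
MPK > 0.13, so the economy is dynamically efficient (under-saving).

dynamically efficient; MPK ≈ 0.373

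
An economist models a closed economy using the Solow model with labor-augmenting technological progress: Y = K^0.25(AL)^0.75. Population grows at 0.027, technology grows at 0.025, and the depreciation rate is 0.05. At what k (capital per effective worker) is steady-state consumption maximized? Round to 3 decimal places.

k_gold ≈ 3.305

The effective depreciation rate is n + g + δ = 0.027 + 0.025 + 0.05 = 0.102.
Golden rule sets MPK = n+g+δ: 0.25·k^(0.25−1) = 0.102, so k_gold = (0.25/0.102)^(1/0.75) ≈ 3.3046.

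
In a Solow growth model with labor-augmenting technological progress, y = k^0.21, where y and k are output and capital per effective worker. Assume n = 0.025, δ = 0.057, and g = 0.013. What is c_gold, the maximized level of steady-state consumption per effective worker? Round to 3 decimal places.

c_gold ≈ 0.975

The effective depreciation rate is n + g + δ = 0.025 + 0.013 + 0.057 = 0.095.
At the golden rule the marginal product of capital equals n+g+δ: 0.21·k^(0.21−1) = 0.095. Solving, k_gold = (0.21/0.095)^(1/0.79) ≈ 2.7294.
y_gold = 2.7294^0.21 ≈ 1.2347.
c_gold = y_gold − (n+g+δ)·k_gold = 1.2347 − 0.095·2.7294 ≈ 0.9754.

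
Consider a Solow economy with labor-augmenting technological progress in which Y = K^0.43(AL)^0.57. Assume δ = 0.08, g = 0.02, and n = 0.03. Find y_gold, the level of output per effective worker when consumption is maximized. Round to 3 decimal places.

y_gold ≈ 2.466

Break-even investment rate: n + g + δ = 0.03 + 0.02 + 0.08 = 0.13.
At the golden rule the marginal product of capital equals n+g+δ: 0.43·k^(0.43−1) = 0.13. Solving, k_gold = (0.43/0.13)^(1/0.57) ≈ 8.1554.
Output: y_gold = k_gold^0.43 = 8.1554^0.43 ≈ 2.4656.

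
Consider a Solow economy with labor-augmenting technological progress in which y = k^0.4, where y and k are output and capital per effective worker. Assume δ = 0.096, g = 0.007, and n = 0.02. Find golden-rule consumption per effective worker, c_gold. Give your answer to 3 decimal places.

Break-even investment rate: n + g + δ = 0.02 + 0.007 + 0.096 = 0.123.
At the golden rule the marginal product of capital equals n+g+δ: 0.4·k^(0.4−1) = 0.123. Solving, k_gold = (0.4/0.123)^(1/0.6) ≈ 7.1382.
y_gold = 7.1382^0.4 ≈ 2.1950.
c_gold = y_gold − (n+g+δ)·k_gold = 2.1950 − 0.123·7.1382 ≈ 1.3170.

c_gold ≈ 1.317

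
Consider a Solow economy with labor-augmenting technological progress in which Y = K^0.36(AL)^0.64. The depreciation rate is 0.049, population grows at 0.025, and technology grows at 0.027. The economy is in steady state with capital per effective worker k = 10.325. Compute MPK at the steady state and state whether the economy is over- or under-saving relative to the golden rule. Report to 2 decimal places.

over-saving; MPK ≈ 0.08

Break-even investment rate: n + g + δ = 0.025 + 0.027 + 0.049 = 0.101.
MPK = 0.36·k^(0.36−1) = 0.36·10.325^(-0.64) ≈ 0.0808.
MPK < 0.101, so the economy is dynamically inefficient (over-saving).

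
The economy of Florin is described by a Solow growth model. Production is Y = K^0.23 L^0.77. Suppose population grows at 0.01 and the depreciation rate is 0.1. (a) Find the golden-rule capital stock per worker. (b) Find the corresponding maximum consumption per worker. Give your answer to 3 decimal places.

(a) k_gold ≈ 2.606; (b) c_gold ≈ 0.960

The effective depreciation rate is n + δ = 0.01 + 0.1 = 0.11.
At the golden rule the marginal product of capital equals n+δ: 0.23·k^(0.23−1) = 0.11. Solving, k_gold = (0.23/0.11)^(1/0.77) ≈ 2.6063.
y_gold = 2.6063^0.23 ≈ 1.2465; c_gold = y_gold − 0.11·k_gold ≈ 0.9598.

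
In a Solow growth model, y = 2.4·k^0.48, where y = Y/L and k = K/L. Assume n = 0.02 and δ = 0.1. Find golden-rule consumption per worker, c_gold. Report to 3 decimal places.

c_gold ≈ 10.068

n + δ = 0.02 + 0.1 = 0.12.
Golden rule sets MPK = n+δ: 0.48·2.4·k^(0.48−1) = 0.12, so k_gold = (0.48·2.4/0.12)^(1/0.52) ≈ 77.4432.
y_gold = 2.4·77.4432^0.48 ≈ 19.3608.
c_gold = y_gold − (n+δ)·k_gold = 19.3608 − 0.12·77.4432 ≈ 10.0676.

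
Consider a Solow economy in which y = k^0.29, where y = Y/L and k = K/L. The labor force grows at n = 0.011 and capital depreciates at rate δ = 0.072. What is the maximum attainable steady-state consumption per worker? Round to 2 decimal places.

The effective depreciation rate is n + δ = 0.011 + 0.072 = 0.083.
Maximizing c = f(k) − (n+δ)·k gives f'(k) = n+δ, i.e. 0.29·k^(0.29−1) = 0.083, so k_gold = (0.29/0.083)^(1/0.71) ≈ 5.8242.
y_gold = 5.8242^0.29 ≈ 1.6669.
c_gold = y_gold − (n+δ)·k_gold = 1.6669 − 0.083·5.8242 ≈ 1.1835.

c_gold ≈ 1.18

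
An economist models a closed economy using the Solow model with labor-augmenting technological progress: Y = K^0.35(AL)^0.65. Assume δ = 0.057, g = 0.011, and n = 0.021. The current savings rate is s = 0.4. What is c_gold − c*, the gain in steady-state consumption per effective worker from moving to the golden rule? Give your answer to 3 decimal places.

Δc ≈ 0.011

n + g + δ = 0.021 + 0.011 + 0.057 = 0.089.
Current steady state (s = 0.4): k* = (0.4/0.089)^(1/0.65) ≈ 10.0950, y* = 10.0950^0.35 ≈ 2.2461, c* = (1−0.4)·2.2461 ≈ 1.3477.
Golden rule sets MPK = n+g+δ: 0.35·k^(0.35−1) = 0.089, so k_gold = (0.35/0.089)^(1/0.65) ≈ 8.2203.
y_gold = 8.2203^0.35 ≈ 2.0903, c_gold = y_gold − 0.089·k_gold ≈ 1.3587.
Gain: Δc = 1.3587 − 1.3477 ≈ 0.0110.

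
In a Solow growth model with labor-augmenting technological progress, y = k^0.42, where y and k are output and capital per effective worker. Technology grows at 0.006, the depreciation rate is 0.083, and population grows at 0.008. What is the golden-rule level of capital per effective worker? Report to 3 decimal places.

Break-even investment rate: n + g + δ = 0.008 + 0.006 + 0.083 = 0.097.
Golden rule sets MPK = n+g+δ: 0.42·k^(0.42−1) = 0.097, so k_gold = (0.42/0.097)^(1/0.58) ≈ 12.5134.

k_gold ≈ 12.513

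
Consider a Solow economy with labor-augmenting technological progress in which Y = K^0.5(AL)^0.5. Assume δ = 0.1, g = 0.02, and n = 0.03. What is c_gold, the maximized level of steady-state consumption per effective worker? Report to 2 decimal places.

The effective depreciation rate is n + g + δ = 0.03 + 0.02 + 0.1 = 0.15.
Setting f'(k) = n+g+δ gives 0.5·k^(0.5−1) = 0.15, hence k_gold = (0.5/0.15)^(1/0.5) ≈ 11.1111.
y_gold = 11.1111^0.5 ≈ 3.3333.
c_gold = y_gold − (n+g+δ)·k_gold = 3.3333 − 0.15·11.1111 ≈ 1.6667.

c_gold ≈ 1.67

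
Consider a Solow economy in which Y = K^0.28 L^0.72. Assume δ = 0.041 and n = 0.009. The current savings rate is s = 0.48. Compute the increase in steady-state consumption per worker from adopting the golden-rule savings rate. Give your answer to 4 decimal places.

Δc ≈ 0.1539

Capital per worker breaks even when investment replaces (n + δ)·k; here n + δ = 0.05.
Current steady state (s = 0.48): k* = (0.48/0.05)^(1/0.72) ≈ 23.1348, y* = 23.1348^0.28 ≈ 2.4099, c* = (1−0.48)·2.4099 ≈ 1.2531.
Setting f'(k) = n+δ gives 0.28·k^(0.28−1) = 0.05, hence k_gold = (0.28/0.05)^(1/0.72) ≈ 10.9433.
y_gold = 10.9433^0.28 ≈ 1.9542, c_gold = y_gold − 0.05·k_gold ≈ 1.4070.
Gain: Δc = 1.4070 − 1.2531 ≈ 0.1539.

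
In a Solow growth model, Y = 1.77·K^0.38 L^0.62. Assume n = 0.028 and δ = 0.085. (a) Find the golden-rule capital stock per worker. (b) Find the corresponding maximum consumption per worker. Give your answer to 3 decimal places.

n + δ = 0.028 + 0.085 = 0.113.
Setting f'(k) = n+δ gives 0.38·1.77·k^(0.38−1) = 0.113, hence k_gold = (0.38·1.77/0.113)^(1/0.62) ≈ 17.7616.
y_gold = 1.77·17.7616^0.38 ≈ 5.2817; c_gold = y_gold − 0.113·k_gold ≈ 3.2747.

(a) k_gold ≈ 17.762; (b) c_gold ≈ 3.275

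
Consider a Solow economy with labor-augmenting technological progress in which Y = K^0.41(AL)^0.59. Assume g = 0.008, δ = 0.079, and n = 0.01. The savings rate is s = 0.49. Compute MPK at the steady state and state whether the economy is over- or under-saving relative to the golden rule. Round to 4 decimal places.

over-saving; MPK ≈ 0.0812

The effective depreciation rate is n + g + δ = 0.01 + 0.008 + 0.079 = 0.097.
Steady-state k*: s·k^0.41 = 0.097·k gives k* = (0.49/0.097)^(1/0.59) ≈ 15.5684.
MPK = 0.41·15.5684^(-0.59) ≈ 0.0812.
MPK < n+g+δ = 0.097, so the economy is dynamically inefficient (over-saving).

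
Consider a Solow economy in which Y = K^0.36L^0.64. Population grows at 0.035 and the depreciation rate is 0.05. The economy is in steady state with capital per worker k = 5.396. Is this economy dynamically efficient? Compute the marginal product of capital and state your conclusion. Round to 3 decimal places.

dynamically efficient; MPK ≈ 0.122

Break-even investment rate: n + δ = 0.035 + 0.05 = 0.085.
MPK = 0.36·k^(0.36−1) = 0.36·5.396^(-0.64) ≈ 0.1224.
MPK > 0.085, so the economy is dynamically efficient (under-saving).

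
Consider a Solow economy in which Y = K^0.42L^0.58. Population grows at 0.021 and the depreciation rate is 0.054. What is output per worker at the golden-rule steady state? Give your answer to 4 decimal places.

y_gold ≈ 3.4817

The effective depreciation rate is n + δ = 0.021 + 0.054 = 0.075.
At the golden rule the marginal product of capital equals n+δ: 0.42·k^(0.42−1) = 0.075. Solving, k_gold = (0.42/0.075)^(1/0.58) ≈ 19.4975.
Output: y_gold = k_gold^0.42 = 19.4975^0.42 ≈ 3.4817.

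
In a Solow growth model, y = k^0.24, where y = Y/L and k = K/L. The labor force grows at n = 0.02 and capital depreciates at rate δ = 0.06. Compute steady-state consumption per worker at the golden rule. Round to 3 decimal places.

c_gold ≈ 1.075

Break-even investment rate: n + δ = 0.02 + 0.06 = 0.08.
At the golden rule the marginal product of capital equals n+δ: 0.24·k^(0.24−1) = 0.08. Solving, k_gold = (0.24/0.08)^(1/0.76) ≈ 4.2442.
y_gold = 4.2442^0.24 ≈ 1.4147.
c_gold = y_gold − (n+δ)·k_gold = 1.4147 − 0.08·4.2442 ≈ 1.0752.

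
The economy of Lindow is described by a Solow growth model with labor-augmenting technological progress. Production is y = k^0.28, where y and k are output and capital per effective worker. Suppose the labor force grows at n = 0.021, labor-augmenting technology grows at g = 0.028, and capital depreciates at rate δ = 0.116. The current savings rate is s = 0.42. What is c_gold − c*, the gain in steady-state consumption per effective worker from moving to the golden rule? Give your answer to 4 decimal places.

Δc ≈ 0.0503

The effective depreciation rate is n + g + δ = 0.021 + 0.028 + 0.116 = 0.165.
Current steady state (s = 0.42): k* = (0.42/0.165)^(1/0.72) ≈ 3.6607, y* = 3.6607^0.28 ≈ 1.4381, c* = (1−0.42)·1.4381 ≈ 0.8341.
Golden rule sets MPK = n+g+δ: 0.28·k^(0.28−1) = 0.165, so k_gold = (0.28/0.165)^(1/0.72) ≈ 2.0845.
y_gold = 2.0845^0.28 ≈ 1.2283, c_gold = y_gold − 0.165·k_gold ≈ 0.8844.
Gain: Δc = 0.8844 − 0.8341 ≈ 0.0503.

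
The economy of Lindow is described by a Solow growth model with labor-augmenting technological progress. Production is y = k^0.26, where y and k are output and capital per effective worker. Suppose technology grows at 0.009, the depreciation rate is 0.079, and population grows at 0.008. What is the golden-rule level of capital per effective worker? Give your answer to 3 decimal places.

n + g + δ = 0.008 + 0.009 + 0.079 = 0.096.
Golden rule sets MPK = n+g+δ: 0.26·k^(0.26−1) = 0.096, so k_gold = (0.26/0.096)^(1/0.74) ≈ 3.8436.

k_gold ≈ 3.844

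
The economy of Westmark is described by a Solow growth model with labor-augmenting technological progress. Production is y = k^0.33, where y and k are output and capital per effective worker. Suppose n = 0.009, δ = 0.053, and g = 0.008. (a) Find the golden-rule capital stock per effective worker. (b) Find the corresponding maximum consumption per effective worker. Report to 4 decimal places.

(a) k_gold ≈ 10.1181; (b) c_gold ≈ 1.4380

Break-even investment rate: n + g + δ = 0.009 + 0.008 + 0.053 = 0.07.
Maximizing c = f(k) − (n+g+δ)·k gives f'(k) = n+g+δ, i.e. 0.33·k^(0.33−1) = 0.07, so k_gold = (0.33/0.07)^(1/0.67) ≈ 10.1181.
y_gold = 10.1181^0.33 ≈ 2.1463; c_gold = y_gold − 0.07·k_gold ≈ 1.4380.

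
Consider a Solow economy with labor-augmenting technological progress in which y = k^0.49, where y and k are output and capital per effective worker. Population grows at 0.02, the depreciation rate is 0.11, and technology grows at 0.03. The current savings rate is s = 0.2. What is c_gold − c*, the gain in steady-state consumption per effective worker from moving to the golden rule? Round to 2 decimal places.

Δc ≈ 0.50

The effective depreciation rate is n + g + δ = 0.02 + 0.03 + 0.11 = 0.16.
Current steady state (s = 0.2): k* = (0.2/0.16)^(1/0.51) ≈ 1.5489, y* = 1.5489^0.49 ≈ 1.2391, c* = (1−0.2)·1.2391 ≈ 0.9913.
Setting f'(k) = n+g+δ gives 0.49·k^(0.49−1) = 0.16, hence k_gold = (0.49/0.16)^(1/0.51) ≈ 8.9762.
y_gold = 8.9762^0.49 ≈ 2.9310, c_gold = y_gold − 0.16·k_gold ≈ 1.4948.
Gain: Δc = 1.4948 − 0.9913 ≈ 0.5035.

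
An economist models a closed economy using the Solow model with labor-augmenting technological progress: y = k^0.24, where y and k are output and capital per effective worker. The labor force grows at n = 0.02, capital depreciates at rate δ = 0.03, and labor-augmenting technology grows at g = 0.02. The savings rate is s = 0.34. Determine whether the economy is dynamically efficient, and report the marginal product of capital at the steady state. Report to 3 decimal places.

Capital per effective worker breaks even when investment replaces (n + g + δ)·k; here n + g + δ = 0.07.
Steady-state k*: s·k^0.24 = 0.07·k gives k* = (0.34/0.07)^(1/0.76) ≈ 8.0008.
MPK = 0.24·8.0008^(-0.76) ≈ 0.0494.
MPK < n+g+δ = 0.07, so the economy is dynamically inefficient (over-saving).

dynamically inefficient; MPK ≈ 0.049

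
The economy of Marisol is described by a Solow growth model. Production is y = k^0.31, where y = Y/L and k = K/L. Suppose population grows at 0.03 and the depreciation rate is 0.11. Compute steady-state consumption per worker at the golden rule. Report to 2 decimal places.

The effective depreciation rate is n + δ = 0.03 + 0.11 = 0.14.
Golden rule sets MPK = n+δ: 0.31·k^(0.31−1) = 0.14, so k_gold = (0.31/0.14)^(1/0.69) ≈ 3.1647.
y_gold = 3.1647^0.31 ≈ 1.4292.
c_gold = y_gold − (n+δ)·k_gold = 1.4292 − 0.14·3.1647 ≈ 0.9862.

c_gold ≈ 0.99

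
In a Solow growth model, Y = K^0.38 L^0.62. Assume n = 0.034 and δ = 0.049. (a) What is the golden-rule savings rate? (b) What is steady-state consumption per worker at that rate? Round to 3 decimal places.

(a) s_gold = 0.380; (b) c_gold ≈ 1.575

Break-even investment rate: n + δ = 0.034 + 0.049 = 0.083.
For Cobb-Douglas, s_gold equals capital's share: s_gold = 0.38.
At the golden rule the marginal product of capital equals n+δ: 0.38·k^(0.38−1) = 0.083. Solving, k_gold = (0.38/0.083)^(1/0.62) ≈ 11.6320.
y_gold = 11.6320^0.38 ≈ 2.5407; c_gold = (1−0.38)·y_gold ≈ 1.5752.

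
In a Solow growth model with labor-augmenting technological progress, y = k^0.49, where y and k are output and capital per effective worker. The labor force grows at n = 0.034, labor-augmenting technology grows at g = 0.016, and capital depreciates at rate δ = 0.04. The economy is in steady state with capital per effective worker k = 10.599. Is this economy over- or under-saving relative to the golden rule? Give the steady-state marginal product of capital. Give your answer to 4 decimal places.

Break-even investment rate: n + g + δ = 0.034 + 0.016 + 0.04 = 0.09.
MPK = 0.49·k^(0.49−1) = 0.49·10.599^(-0.51) ≈ 0.1470.
MPK > 0.09, so the economy is dynamically efficient (under-saving).

under-saving; MPK ≈ 0.1470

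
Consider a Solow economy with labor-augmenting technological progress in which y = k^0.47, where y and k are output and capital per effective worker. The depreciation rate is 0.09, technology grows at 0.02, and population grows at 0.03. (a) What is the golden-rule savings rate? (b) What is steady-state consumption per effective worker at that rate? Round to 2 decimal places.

Capital per effective worker breaks even when investment replaces (n + g + δ)·k; here n + g + δ = 0.14.
For Cobb-Douglas, s_gold equals capital's share: s_gold = 0.47.
Golden rule sets MPK = n+g+δ: 0.47·k^(0.47−1) = 0.14, so k_gold = (0.47/0.14)^(1/0.53) ≈ 9.8264.
y_gold = 9.8264^0.47 ≈ 2.9270; c_gold = (1−0.47)·y_gold ≈ 1.5513.

(a) s_gold = 0.47; (b) c_gold ≈ 1.55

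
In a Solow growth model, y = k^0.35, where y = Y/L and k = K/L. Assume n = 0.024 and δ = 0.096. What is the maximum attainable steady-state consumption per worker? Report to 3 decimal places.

The effective depreciation rate is n + δ = 0.024 + 0.096 = 0.12.
Golden rule sets MPK = n+δ: 0.35·k^(0.35−1) = 0.12, so k_gold = (0.35/0.12)^(1/0.65) ≈ 5.1905.
y_gold = 5.1905^0.35 ≈ 1.7796.
c_gold = y_gold − (n+δ)·k_gold = 1.7796 − 0.12·5.1905 ≈ 1.1567.

c_gold ≈ 1.157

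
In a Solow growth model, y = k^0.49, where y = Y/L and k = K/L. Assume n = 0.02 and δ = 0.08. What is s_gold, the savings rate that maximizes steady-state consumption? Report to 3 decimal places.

Break-even investment rate: n + δ = 0.02 + 0.08 = 0.1.
At the golden rule MPK = n+δ, and in any Cobb-Douglas steady state s = (n+δ)·k/y = MPK·k/y = capital's share 0.49.

s_gold = 0.490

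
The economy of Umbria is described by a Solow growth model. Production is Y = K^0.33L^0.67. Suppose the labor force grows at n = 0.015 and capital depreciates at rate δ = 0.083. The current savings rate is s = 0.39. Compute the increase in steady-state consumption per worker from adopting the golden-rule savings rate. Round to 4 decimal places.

The effective depreciation rate is n + δ = 0.015 + 0.083 = 0.098.
Current steady state (s = 0.39): k* = (0.39/0.098)^(1/0.67) ≈ 7.8574, y* = 7.8574^0.33 ≈ 1.9744, c* = (1−0.39)·1.9744 ≈ 1.2044.
Setting f'(k) = n+δ gives 0.33·k^(0.33−1) = 0.098, hence k_gold = (0.33/0.098)^(1/0.67) ≈ 6.1235.
y_gold = 6.1235^0.33 ≈ 1.8185, c_gold = y_gold − 0.098·k_gold ≈ 1.2184.
Gain: Δc = 1.2184 − 1.2044 ≈ 0.0140.

Δc ≈ 0.0140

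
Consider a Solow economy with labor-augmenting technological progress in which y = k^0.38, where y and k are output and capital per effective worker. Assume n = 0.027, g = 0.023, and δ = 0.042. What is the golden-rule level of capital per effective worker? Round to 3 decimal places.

k_gold ≈ 9.852

Break-even investment rate: n + g + δ = 0.027 + 0.023 + 0.042 = 0.092.
At the golden rule the marginal product of capital equals n+g+δ: 0.38·k^(0.38−1) = 0.092. Solving, k_gold = (0.38/0.092)^(1/0.62) ≈ 9.8524.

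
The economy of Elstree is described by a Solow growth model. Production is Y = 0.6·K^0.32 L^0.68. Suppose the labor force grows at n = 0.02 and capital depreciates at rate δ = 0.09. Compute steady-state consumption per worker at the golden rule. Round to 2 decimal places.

c_gold ≈ 0.53

Capital per worker breaks even when investment replaces (n + δ)·k; here n + δ = 0.11.
Maximizing c = f(k) − (n+δ)·k gives f'(k) = n+δ, i.e. 0.32·0.6·k^(0.32−1) = 0.11, so k_gold = (0.32·0.6/0.11)^(1/0.68) ≈ 2.2685.
y_gold = 0.6·2.2685^0.32 ≈ 0.7798.
c_gold = y_gold − (n+δ)·k_gold = 0.7798 − 0.11·2.2685 ≈ 0.5303.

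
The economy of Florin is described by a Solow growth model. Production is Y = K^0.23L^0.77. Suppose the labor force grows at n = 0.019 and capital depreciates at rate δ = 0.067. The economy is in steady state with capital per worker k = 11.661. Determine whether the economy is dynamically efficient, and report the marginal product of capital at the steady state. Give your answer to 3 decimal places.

The effective depreciation rate is n + δ = 0.019 + 0.067 = 0.086.
MPK = 0.23·k^(0.23−1) = 0.23·11.661^(-0.77) ≈ 0.0347.
MPK < 0.086, so the economy is dynamically inefficient (over-saving).

dynamically inefficient; MPK ≈ 0.035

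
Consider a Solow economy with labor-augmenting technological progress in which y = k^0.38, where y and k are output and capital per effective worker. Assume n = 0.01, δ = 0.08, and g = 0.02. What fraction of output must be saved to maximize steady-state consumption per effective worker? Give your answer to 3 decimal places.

n + g + δ = 0.01 + 0.02 + 0.08 = 0.11.
At the golden rule MPK = n+g+δ, and in any Cobb-Douglas steady state s = (n+g+δ)·k/y = MPK·k/y = capital's share 0.38.

s_gold = 0.380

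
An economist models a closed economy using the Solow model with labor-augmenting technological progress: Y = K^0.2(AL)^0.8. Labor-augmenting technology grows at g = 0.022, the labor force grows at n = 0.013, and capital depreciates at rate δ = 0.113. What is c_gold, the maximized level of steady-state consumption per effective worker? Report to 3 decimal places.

n + g + δ = 0.013 + 0.022 + 0.113 = 0.148.
Golden rule sets MPK = n+g+δ: 0.2·k^(0.2−1) = 0.148, so k_gold = (0.2/0.148)^(1/0.8) ≈ 1.4570.
y_gold = 1.4570^0.2 ≈ 1.0782.
c_gold = y_gold − (n+g+δ)·k_gold = 1.0782 − 0.148·1.4570 ≈ 0.8625.

c_gold ≈ 0.863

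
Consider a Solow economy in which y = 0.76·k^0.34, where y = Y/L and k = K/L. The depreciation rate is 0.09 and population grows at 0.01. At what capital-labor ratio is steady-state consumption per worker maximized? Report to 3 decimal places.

The effective depreciation rate is n + δ = 0.01 + 0.09 = 0.1.
Setting f'(k) = n+δ gives 0.34·0.76·k^(0.34−1) = 0.1, hence k_gold = (0.34·0.76/0.1)^(1/0.66) ≈ 4.2139.

k_gold ≈ 4.214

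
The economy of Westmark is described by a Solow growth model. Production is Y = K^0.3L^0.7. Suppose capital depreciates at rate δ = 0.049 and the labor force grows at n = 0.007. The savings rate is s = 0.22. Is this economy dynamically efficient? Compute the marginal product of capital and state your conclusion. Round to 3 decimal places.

n + δ = 0.007 + 0.049 = 0.056.
Steady-state k*: s·k^0.3 = 0.056·k gives k* = (0.22/0.056)^(1/0.7) ≈ 7.0617.
MPK = 0.3·7.0617^(-0.7) ≈ 0.0764.
MPK > n+δ = 0.056, so the economy is dynamically efficient (under-saving).

dynamically efficient; MPK ≈ 0.076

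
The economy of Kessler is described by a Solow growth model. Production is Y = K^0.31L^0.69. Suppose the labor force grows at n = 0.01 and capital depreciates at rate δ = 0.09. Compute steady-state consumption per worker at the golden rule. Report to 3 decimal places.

Capital per worker breaks even when investment replaces (n + δ)·k; here n + δ = 0.1.
At the golden rule the marginal product of capital equals n+δ: 0.31·k^(0.31−1) = 0.1. Solving, k_gold = (0.31/0.1)^(1/0.69) ≈ 5.1537.
y_gold = 5.1537^0.31 ≈ 1.6625.
c_gold = y_gold − (n+δ)·k_gold = 1.6625 − 0.1·5.1537 ≈ 1.1471.

c_gold ≈ 1.147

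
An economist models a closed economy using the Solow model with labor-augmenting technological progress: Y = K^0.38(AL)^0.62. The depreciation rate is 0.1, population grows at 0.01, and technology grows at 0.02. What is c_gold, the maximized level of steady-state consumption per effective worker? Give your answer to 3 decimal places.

Break-even investment rate: n + g + δ = 0.01 + 0.02 + 0.1 = 0.13.
Golden rule sets MPK = n+g+δ: 0.38·k^(0.38−1) = 0.13, so k_gold = (0.38/0.13)^(1/0.62) ≈ 5.6410.
y_gold = 5.6410^0.38 ≈ 1.9298.
c_gold = y_gold − (n+g+δ)·k_gold = 1.9298 − 0.13·5.6410 ≈ 1.1965.

c_gold ≈ 1.196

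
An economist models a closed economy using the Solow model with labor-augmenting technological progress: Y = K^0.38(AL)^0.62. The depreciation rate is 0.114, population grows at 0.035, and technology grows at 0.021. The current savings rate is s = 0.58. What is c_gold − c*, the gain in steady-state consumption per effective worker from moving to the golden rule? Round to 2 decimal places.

Δc ≈ 0.12

Capital per effective worker breaks even when investment replaces (n + g + δ)·k; here n + g + δ = 0.17.
Current steady state (s = 0.58): k* = (0.58/0.17)^(1/0.62) ≈ 7.2384, y* = 7.2384^0.38 ≈ 2.1216, c* = (1−0.58)·2.1216 ≈ 0.8911.
At the golden rule the marginal product of capital equals n+g+δ: 0.38·k^(0.38−1) = 0.17. Solving, k_gold = (0.38/0.17)^(1/0.62) ≈ 3.6597.
y_gold = 3.6597^0.38 ≈ 1.6372, c_gold = y_gold − 0.17·k_gold ≈ 1.0151.
Gain: Δc = 1.0151 − 0.8911 ≈ 0.1240.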